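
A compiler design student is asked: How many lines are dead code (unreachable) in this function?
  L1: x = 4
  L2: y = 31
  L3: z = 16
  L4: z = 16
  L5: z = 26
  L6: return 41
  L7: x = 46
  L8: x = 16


Analyzing control flow:
  L1: reachable (before return)
  L2: reachable (before return)
  L3: reachable (before return)
  L4: reachable (before return)
  L5: reachable (before return)
  L6: reachable (return statement)
  L7: DEAD (after return at L6)
  L8: DEAD (after return at L6)
Return at L6, total lines = 8
Dead lines: L7 through L8
Count: 2

2


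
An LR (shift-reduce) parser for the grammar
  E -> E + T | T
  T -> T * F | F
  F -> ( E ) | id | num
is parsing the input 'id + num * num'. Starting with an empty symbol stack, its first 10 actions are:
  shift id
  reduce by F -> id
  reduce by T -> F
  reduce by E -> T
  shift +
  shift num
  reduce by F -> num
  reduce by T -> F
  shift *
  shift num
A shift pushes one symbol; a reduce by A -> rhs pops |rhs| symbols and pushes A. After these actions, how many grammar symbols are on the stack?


Tracking the symbol stack through each action:
  Action 1: shift 'id' : push -> stack = [id] (size 1)
  Action 2: reduce by F -> id : pop 1, push F -> stack = [F] (size 1)
  Action 3: reduce by T -> F : pop 1, push T -> stack = [T] (size 1)
  Action 4: reduce by E -> T : pop 1, push E -> stack = [E] (size 1)
  Action 5: shift '+' : push -> stack = [E, +] (size 2)
  Action 6: shift 'num' : push -> stack = [E, +, num] (size 3)
  Action 7: reduce by F -> num : pop 1, push F -> stack = [E, +, F] (size 3)
  Action 8: reduce by T -> F : pop 1, push T -> stack = [E, +, T] (size 3)
  Action 9: shift '*' : push -> stack = [E, +, T, *] (size 4)
  Action 10: shift 'num' : push -> stack = [E, +, T, *, num] (size 5)
Final stack size: 5

5


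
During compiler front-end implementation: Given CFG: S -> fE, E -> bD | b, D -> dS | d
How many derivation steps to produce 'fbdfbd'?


Grammar: S -> fE, E -> bD | b, D -> dS | d
Deriving 'fbdfbd':
Step 1: S -> fE => fE
Step 2: E -> bD => fbD
Step 3: D -> dS => fbdS
Step 4: S -> fE => fbdfE
Step 5: E -> bD => fbdfbD
Step 6: D -> d => fbdfbd
Total derivation steps: 6

6


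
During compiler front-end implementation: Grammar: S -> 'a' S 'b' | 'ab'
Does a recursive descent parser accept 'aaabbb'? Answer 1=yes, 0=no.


Grammar accepts strings of the form a^n b^n (n >= 1)
Word: 'aaabbb'
Counting: 3 a's and 3 b's
Check: 3 == 3? Yes
Derivation (S -> aSb applied 2 time(s), then S -> ab): S => aSb => aaSbb => aaabbb
Accepted

1


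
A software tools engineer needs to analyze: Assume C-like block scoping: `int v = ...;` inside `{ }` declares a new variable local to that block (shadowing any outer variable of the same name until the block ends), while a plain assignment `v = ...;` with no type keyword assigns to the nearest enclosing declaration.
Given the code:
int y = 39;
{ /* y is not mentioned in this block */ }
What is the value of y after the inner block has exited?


Analyzing scoping rules:
Outer scope: declares y = 39
Inner block: y is neither redeclared nor assigned -> unchanged
After the block -> 39
Result: 39

39


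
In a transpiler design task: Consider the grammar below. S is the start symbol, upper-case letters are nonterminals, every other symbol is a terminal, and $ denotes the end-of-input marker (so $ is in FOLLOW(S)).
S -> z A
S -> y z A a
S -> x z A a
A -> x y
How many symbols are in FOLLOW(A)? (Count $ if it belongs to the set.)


S is the start symbol and does not occur in any rule body, so FOLLOW(S) = {$}.
Examining every occurrence of A in a rule body:
  S -> z A : A is at the right end -> add FOLLOW(S) = {$}
  S -> y z A a : A is followed by terminal 'a' -> add 'a'
  S -> x z A a : A is followed by terminal 'a' -> add 'a' (already in the set)
  A -> x y : A does not occur in the body -> contributes nothing
FOLLOW(A) = {a, $}
Count: 2

2


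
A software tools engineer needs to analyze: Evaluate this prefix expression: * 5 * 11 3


Parsing prefix expression: * 5 * 11 3
Step 1: Innermost operation '* 11 3'
  11 * 3 = 33
Step 2: Outer operation '* 5 [33]'
  5 * 33 = 165

165


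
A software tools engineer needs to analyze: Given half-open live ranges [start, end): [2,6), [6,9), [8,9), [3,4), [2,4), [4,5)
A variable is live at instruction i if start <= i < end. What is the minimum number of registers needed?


Live ranges:
  Var0: [2, 6)
  Var1: [6, 9)
  Var2: [8, 9)
  Var3: [3, 4)
  Var4: [2, 4)
  Var5: [4, 5)
Sweep-line events (position, delta, active):
  pos=2 start -> active=1
  pos=2 start -> active=2
  pos=3 start -> active=3
  pos=4 end -> active=2
  pos=4 end -> active=1
  pos=4 start -> active=2
  pos=5 end -> active=1
  pos=6 end -> active=0
  pos=6 start -> active=1
  pos=8 start -> active=2
  pos=9 end -> active=1
  pos=9 end -> active=0
Maximum simultaneous active: 3
Minimum registers needed: 3

3


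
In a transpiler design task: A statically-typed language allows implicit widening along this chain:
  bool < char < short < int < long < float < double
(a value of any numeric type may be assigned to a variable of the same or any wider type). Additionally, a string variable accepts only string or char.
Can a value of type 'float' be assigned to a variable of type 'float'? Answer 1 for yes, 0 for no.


Target variable type: float
Source value type: float
Numeric ranks: float=5, float=5
Widening allowed iff rank(source) <= rank(target): 5 <= 5? Yes
Result: 1

1


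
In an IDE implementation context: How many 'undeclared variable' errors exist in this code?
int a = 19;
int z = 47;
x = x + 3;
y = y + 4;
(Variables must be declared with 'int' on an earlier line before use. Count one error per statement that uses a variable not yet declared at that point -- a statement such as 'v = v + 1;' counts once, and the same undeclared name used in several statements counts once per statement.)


Scanning code line by line:
  Line 1: declare 'a' -> declared = ['a']
  Line 2: declare 'z' -> declared = ['a', 'z']
  Line 3: use 'x' -> ERROR (undeclared)
  Line 4: use 'y' -> ERROR (undeclared)
Total undeclared variable errors: 2

2


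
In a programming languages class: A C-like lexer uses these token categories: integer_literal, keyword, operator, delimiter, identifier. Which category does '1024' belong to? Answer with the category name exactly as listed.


Token: '1024'
Checking categories:
  identifier: no
  integer_literal: YES
  operator: no
  keyword: no
  delimiter: no
Category: integer_literal

integer_literal


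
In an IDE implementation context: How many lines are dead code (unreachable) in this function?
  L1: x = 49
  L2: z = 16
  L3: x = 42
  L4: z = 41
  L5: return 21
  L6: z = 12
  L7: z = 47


Analyzing control flow:
  L1: reachable (before return)
  L2: reachable (before return)
  L3: reachable (before return)
  L4: reachable (before return)
  L5: reachable (return statement)
  L6: DEAD (after return at L5)
  L7: DEAD (after return at L5)
Return at L5, total lines = 7
Dead lines: L6 through L7
Count: 2

2


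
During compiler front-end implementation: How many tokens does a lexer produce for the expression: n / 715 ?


Scanning 'n / 715'
Token 1: 'n' -> identifier
Token 2: '/' -> operator
Token 3: '715' -> integer_literal
Total tokens: 3

3


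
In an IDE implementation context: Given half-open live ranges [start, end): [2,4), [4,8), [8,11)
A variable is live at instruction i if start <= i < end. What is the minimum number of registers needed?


Live ranges:
  Var0: [2, 4)
  Var1: [4, 8)
  Var2: [8, 11)
Sweep-line events (position, delta, active):
  pos=2 start -> active=1
  pos=4 end -> active=0
  pos=4 start -> active=1
  pos=8 end -> active=0
  pos=8 start -> active=1
  pos=11 end -> active=0
Maximum simultaneous active: 1
Minimum registers needed: 1

1


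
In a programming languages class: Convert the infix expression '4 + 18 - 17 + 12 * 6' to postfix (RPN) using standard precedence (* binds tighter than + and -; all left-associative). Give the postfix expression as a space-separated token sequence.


Applying the shunting-yard algorithm:
  Operand 4 -> output
  Push '+' onto operator stack -> op-stack: [+]
  Operand 18 -> output
  See '-' (prec 1); top '+' (prec 1) >= it -> pop '+' to output
  Push '-' onto operator stack -> op-stack: [-]
  Operand 17 -> output
  See '+' (prec 1); top '-' (prec 1) >= it -> pop '-' to output
  Push '+' onto operator stack -> op-stack: [+]
  Operand 12 -> output
  Push '*' onto operator stack -> op-stack: [+, *]
  Operand 6 -> output
  End of input: pop '*' to output
  End of input: pop '+' to output
Postfix result: 4 18 + 17 - 12 6 * +

4 18 + 17 - 12 6 * +


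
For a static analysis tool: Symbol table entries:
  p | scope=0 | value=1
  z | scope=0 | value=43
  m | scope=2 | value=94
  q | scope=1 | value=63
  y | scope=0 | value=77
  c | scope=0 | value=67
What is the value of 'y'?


Searching symbol table for 'y':
  p | scope=0 | value=1
  z | scope=0 | value=43
  m | scope=2 | value=94
  q | scope=1 | value=63
  y | scope=0 | value=77 <- MATCH
  c | scope=0 | value=67
Found 'y' at scope 0 with value 77

77


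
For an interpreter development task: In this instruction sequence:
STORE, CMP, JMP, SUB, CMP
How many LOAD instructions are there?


Scanning instruction sequence for LOAD:
  Position 1: STORE
  Position 2: CMP
  Position 3: JMP
  Position 4: SUB
  Position 5: CMP
Matches at positions: []
Total LOAD count: 0

0


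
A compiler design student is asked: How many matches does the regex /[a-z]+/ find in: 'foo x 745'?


Pattern: /[a-z]+/ (identifiers)
Input: 'foo x 745'
Scanning for matches:
  Match 1: 'foo'
  Match 2: 'x'
Total matches: 2

2


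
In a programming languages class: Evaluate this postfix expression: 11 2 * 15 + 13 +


Processing tokens left to right:
Push 11, Push 2
Pop 11 and 2, compute 11 * 2 = 22, push 22
Push 15
Pop 22 and 15, compute 22 + 15 = 37, push 37
Push 13
Pop 37 and 13, compute 37 + 13 = 50, push 50
Stack result: 50

50


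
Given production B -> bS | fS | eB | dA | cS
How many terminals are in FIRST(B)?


Production: B -> bS | fS | eB | dA | cS
Examining each alternative for leading terminals:
  B -> bS : first terminal = 'b'
  B -> fS : first terminal = 'f'
  B -> eB : first terminal = 'e'
  B -> dA : first terminal = 'd'
  B -> cS : first terminal = 'c'
FIRST(B) = {b, c, d, e, f}
Count: 5

5


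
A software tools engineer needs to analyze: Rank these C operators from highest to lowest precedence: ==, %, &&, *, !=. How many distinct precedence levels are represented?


Looking up precedence for each operator:
  == -> precedence 3
  % -> precedence 6
  && -> precedence 2
  * -> precedence 6
  != -> precedence 3
Sorted highest to lowest: %, *, ==, !=, &&
Distinct precedence values: [6, 3, 2]
Number of distinct levels: 3

3


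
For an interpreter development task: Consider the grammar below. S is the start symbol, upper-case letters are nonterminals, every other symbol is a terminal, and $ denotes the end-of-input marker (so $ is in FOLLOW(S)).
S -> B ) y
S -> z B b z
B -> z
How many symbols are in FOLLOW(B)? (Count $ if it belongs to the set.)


S is the start symbol and does not occur in any rule body, so FOLLOW(S) = {$}.
Examining every occurrence of B in a rule body:
  S -> B ) y : B is followed by terminal ')' -> add ')'
  S -> z B b z : B is followed by terminal 'b' -> add 'b'
  B -> z : B does not occur in the body -> contributes nothing
FOLLOW(B) = {), b}
Count: 2

2


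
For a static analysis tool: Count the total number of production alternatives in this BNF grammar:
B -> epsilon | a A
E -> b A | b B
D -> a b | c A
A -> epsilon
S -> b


Counting alternatives per rule:
  B: 2 alternative(s)
  E: 2 alternative(s)
  D: 2 alternative(s)
  A: 1 alternative(s)
  S: 1 alternative(s)
Sum: 2 + 2 + 2 + 1 + 1 = 8

8


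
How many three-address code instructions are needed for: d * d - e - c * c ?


Expression: d * d - e - c * c
Generating three-address code (respecting * over +/- precedence):
  Instruction 1: t1 = d * d
  Instruction 2: t2 = c * c
  Instruction 3: t3 = t1 - e
  Instruction 4: t4 = t3 - t2
Total instructions: 4

4


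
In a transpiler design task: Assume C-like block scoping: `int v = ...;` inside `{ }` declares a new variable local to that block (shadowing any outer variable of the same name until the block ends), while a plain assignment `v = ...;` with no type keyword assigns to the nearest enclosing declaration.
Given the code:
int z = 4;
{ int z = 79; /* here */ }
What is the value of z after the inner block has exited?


Analyzing scoping rules:
Outer scope: declares z = 4
Inner block: 'int z = 79;' declares a NEW z that shadows the outer one
When the block exits the inner z goes out of scope; the outer z was never modified -> 4
Result: 4

4


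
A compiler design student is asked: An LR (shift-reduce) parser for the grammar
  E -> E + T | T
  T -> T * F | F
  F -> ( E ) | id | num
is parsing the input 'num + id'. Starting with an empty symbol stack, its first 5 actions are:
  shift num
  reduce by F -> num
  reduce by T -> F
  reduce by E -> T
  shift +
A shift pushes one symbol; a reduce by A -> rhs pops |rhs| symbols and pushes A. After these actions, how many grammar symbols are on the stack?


Tracking the symbol stack through each action:
  Action 1: shift 'num' : push -> stack = [num] (size 1)
  Action 2: reduce by F -> num : pop 1, push F -> stack = [F] (size 1)
  Action 3: reduce by T -> F : pop 1, push T -> stack = [T] (size 1)
  Action 4: reduce by E -> T : pop 1, push E -> stack = [E] (size 1)
  Action 5: shift '+' : push -> stack = [E, +] (size 2)
Final stack size: 2

2


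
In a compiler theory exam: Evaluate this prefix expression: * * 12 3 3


Parsing prefix expression: * * 12 3 3
Step 1: Innermost operation '* 12 3'
  12 * 3 = 36
Step 2: Outer operation '* [36] 3'
  36 * 3 = 108

108


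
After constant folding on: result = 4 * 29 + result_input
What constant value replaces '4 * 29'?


Identifying constant sub-expression:
  Original: result = 4 * 29 + result_input
  4 and 29 are both compile-time constants
  Evaluating: 4 * 29 = 116
  After folding: result = 116 + result_input

116


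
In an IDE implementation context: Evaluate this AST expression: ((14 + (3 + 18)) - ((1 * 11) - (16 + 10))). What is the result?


Expression: ((14 + (3 + 18)) - ((1 * 11) - (16 + 10)))
Evaluating step by step:
  3 + 18 = 21
  14 + 21 = 35
  1 * 11 = 11
  16 + 10 = 26
  11 - 26 = -15
  35 - -15 = 50
Result: 50

50


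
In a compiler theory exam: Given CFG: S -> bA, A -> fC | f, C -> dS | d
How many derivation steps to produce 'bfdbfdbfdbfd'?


Grammar: S -> bA, A -> fC | f, C -> dS | d
Deriving 'bfdbfdbfdbfd':
Step 1: S -> bA => bA
Step 2: A -> fC => bfC
Step 3: C -> dS => bfdS
Step 4: S -> bA => bfdbA
Step 5: A -> fC => bfdbfC
Step 6: C -> dS => bfdbfdS
Step 7: S -> bA => bfdbfdbA
Step 8: A -> fC => bfdbfdbfC
Step 9: C -> dS => bfdbfdbfdS
Step 10: S -> bA => bfdbfdbfdbA
Step 11: A -> fC => bfdbfdbfdbfC
Step 12: C -> d => bfdbfdbfdbfd
Total derivation steps: 12

12


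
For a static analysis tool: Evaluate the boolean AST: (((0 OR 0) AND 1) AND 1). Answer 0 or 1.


Step 1: Evaluate inner node
  0 OR 0 = 0
Step 2: Evaluate next node
  0 AND 1 = 0
Step 3: Evaluate root node
  0 AND 1 = 0

0


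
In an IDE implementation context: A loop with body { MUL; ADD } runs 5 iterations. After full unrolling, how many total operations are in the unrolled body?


Loop body operations: MUL, ADD (2 ops per iteration)
Unrolling 5 iterations:
  Iteration 1: MUL, ADD (2 ops)
  Iteration 2: MUL, ADD (2 ops)
  Iteration 3: MUL, ADD (2 ops)
  Iteration 4: MUL, ADD (2 ops)
  Iteration 5: MUL, ADD (2 ops)
Total: 5 iterations * 2 ops/iter = 10 operations

10


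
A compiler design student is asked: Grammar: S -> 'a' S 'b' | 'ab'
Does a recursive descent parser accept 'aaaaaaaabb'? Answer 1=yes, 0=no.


Grammar accepts strings of the form a^n b^n (n >= 1)
Word: 'aaaaaaaabb'
Counting: 8 a's and 2 b's
Check: 8 == 2? No
Mismatch: a-count != b-count
Rejected

0


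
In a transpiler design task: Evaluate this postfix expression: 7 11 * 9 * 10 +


Processing tokens left to right:
Push 7, Push 11
Pop 7 and 11, compute 7 * 11 = 77, push 77
Push 9
Pop 77 and 9, compute 77 * 9 = 693, push 693
Push 10
Pop 693 and 10, compute 693 + 10 = 703, push 703
Stack result: 703

703


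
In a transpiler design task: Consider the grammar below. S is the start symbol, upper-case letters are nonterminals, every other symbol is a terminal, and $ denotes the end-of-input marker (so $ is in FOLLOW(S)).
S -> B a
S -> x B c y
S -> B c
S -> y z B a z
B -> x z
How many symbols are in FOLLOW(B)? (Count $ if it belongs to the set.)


S is the start symbol and does not occur in any rule body, so FOLLOW(S) = {$}.
Examining every occurrence of B in a rule body:
  S -> B a : B is followed by terminal 'a' -> add 'a'
  S -> x B c y : B is followed by terminal 'c' -> add 'c'
  S -> B c : B is followed by terminal 'c' -> add 'c' (already in the set)
  S -> y z B a z : B is followed by terminal 'a' -> add 'a' (already in the set)
  B -> x z : B does not occur in the body -> contributes nothing
FOLLOW(B) = {a, c}
Count: 2

2


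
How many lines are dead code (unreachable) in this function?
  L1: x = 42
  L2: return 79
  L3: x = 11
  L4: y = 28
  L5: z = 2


Analyzing control flow:
  L1: reachable (before return)
  L2: reachable (return statement)
  L3: DEAD (after return at L2)
  L4: DEAD (after return at L2)
  L5: DEAD (after return at L2)
Return at L2, total lines = 5
Dead lines: L3 through L5
Count: 3

3


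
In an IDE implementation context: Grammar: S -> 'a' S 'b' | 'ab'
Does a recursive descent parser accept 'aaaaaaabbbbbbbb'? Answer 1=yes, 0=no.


Grammar accepts strings of the form a^n b^n (n >= 1)
Word: 'aaaaaaabbbbbbbb'
Counting: 7 a's and 8 b's
Check: 7 == 8? No
Mismatch: a-count != b-count
Rejected

0


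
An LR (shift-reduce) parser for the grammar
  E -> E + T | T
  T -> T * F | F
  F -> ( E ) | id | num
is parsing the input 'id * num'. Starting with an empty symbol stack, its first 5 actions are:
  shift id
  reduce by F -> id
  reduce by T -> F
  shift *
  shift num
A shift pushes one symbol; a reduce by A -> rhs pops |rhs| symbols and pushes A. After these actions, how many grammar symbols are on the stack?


Tracking the symbol stack through each action:
  Action 1: shift 'id' : push -> stack = [id] (size 1)
  Action 2: reduce by F -> id : pop 1, push F -> stack = [F] (size 1)
  Action 3: reduce by T -> F : pop 1, push T -> stack = [T] (size 1)
  Action 4: shift '*' : push -> stack = [T, *] (size 2)
  Action 5: shift 'num' : push -> stack = [T, *, num] (size 3)
Final stack size: 3

3


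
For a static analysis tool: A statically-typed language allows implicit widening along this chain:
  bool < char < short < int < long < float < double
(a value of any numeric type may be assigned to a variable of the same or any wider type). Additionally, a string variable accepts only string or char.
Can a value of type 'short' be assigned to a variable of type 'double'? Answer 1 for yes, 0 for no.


Target variable type: double
Source value type: short
Numeric ranks: short=2, double=6
Widening allowed iff rank(source) <= rank(target): 2 <= 6? Yes
Result: 1

1


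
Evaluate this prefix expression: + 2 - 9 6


Parsing prefix expression: + 2 - 9 6
Step 1: Innermost operation '- 9 6'
  9 - 6 = 3
Step 2: Outer operation '+ 2 [3]'
  2 + 3 = 5

5


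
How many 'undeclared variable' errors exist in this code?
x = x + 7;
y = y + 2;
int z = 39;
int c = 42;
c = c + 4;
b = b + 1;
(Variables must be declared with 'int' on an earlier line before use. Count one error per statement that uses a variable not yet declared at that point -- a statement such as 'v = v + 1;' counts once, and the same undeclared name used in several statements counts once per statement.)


Scanning code line by line:
  Line 1: use 'x' -> ERROR (undeclared)
  Line 2: use 'y' -> ERROR (undeclared)
  Line 3: declare 'z' -> declared = ['z']
  Line 4: declare 'c' -> declared = ['c', 'z']
  Line 5: use 'c' -> OK (declared)
  Line 6: use 'b' -> ERROR (undeclared)
Total undeclared variable errors: 3

3


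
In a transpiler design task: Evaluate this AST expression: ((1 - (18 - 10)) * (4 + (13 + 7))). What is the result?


Expression: ((1 - (18 - 10)) * (4 + (13 + 7)))
Evaluating step by step:
  18 - 10 = 8
  1 - 8 = -7
  13 + 7 = 20
  4 + 20 = 24
  -7 * 24 = -168
Result: -168

-168


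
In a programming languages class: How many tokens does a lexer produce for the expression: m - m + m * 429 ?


Scanning 'm - m + m * 429'
Token 1: 'm' -> identifier
Token 2: '-' -> operator
Token 3: 'm' -> identifier
Token 4: '+' -> operator
Token 5: 'm' -> identifier
Token 6: '*' -> operator
Token 7: '429' -> integer_literal
Total tokens: 7

7


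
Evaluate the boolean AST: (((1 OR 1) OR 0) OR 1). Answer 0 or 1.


Step 1: Evaluate inner node
  1 OR 1 = 1
Step 2: Evaluate next node
  1 OR 0 = 1
Step 3: Evaluate root node
  1 OR 1 = 1

1


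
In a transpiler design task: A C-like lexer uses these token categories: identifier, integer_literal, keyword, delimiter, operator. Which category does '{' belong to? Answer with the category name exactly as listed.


Token: '{'
Checking categories:
  identifier: no
  integer_literal: no
  operator: no
  keyword: no
  delimiter: YES
Category: delimiter

delimiter


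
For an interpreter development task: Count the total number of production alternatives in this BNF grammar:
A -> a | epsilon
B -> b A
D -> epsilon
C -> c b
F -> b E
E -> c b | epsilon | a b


Counting alternatives per rule:
  A: 2 alternative(s)
  B: 1 alternative(s)
  D: 1 alternative(s)
  C: 1 alternative(s)
  F: 1 alternative(s)
  E: 3 alternative(s)
Sum: 2 + 1 + 1 + 1 + 1 + 3 = 9

9


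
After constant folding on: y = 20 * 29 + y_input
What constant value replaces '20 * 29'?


Identifying constant sub-expression:
  Original: y = 20 * 29 + y_input
  20 and 29 are both compile-time constants
  Evaluating: 20 * 29 = 580
  After folding: y = 580 + y_input

580


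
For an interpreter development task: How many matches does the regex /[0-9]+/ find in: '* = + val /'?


Pattern: /[0-9]+/ (int literals)
Input: '* = + val /'
Scanning for matches:
Total matches: 0

0


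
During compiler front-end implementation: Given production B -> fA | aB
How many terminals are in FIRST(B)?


Production: B -> fA | aB
Examining each alternative for leading terminals:
  B -> fA : first terminal = 'f'
  B -> aB : first terminal = 'a'
FIRST(B) = {a, f}
Count: 2

2


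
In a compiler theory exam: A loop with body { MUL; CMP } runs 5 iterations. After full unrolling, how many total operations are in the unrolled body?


Loop body operations: MUL, CMP (2 ops per iteration)
Unrolling 5 iterations:
  Iteration 1: MUL, CMP (2 ops)
  Iteration 2: MUL, CMP (2 ops)
  Iteration 3: MUL, CMP (2 ops)
  Iteration 4: MUL, CMP (2 ops)
  Iteration 5: MUL, CMP (2 ops)
Total: 5 iterations * 2 ops/iter = 10 operations

10


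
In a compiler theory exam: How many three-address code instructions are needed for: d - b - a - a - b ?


Expression: d - b - a - a - b
Generating three-address code (respecting * over +/- precedence):
  Instruction 1: t1 = d - b
  Instruction 2: t2 = t1 - a
  Instruction 3: t3 = t2 - a
  Instruction 4: t4 = t3 - b
Total instructions: 4

4


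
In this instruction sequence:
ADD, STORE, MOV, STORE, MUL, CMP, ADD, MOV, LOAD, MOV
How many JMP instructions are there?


Scanning instruction sequence for JMP:
  Position 1: ADD
  Position 2: STORE
  Position 3: MOV
  Position 4: STORE
  Position 5: MUL
  Position 6: CMP
  Position 7: ADD
  Position 8: MOV
  Position 9: LOAD
  Position 10: MOV
Matches at positions: []
Total JMP count: 0

0


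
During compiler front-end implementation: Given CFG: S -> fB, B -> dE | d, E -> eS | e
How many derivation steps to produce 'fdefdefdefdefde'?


Grammar: S -> fB, B -> dE | d, E -> eS | e
Deriving 'fdefdefdefdefde':
Step 1: S -> fB => fB
Step 2: B -> dE => fdE
Step 3: E -> eS => fdeS
Step 4: S -> fB => fdefB
Step 5: B -> dE => fdefdE
Step 6: E -> eS => fdefdeS
Step 7: S -> fB => fdefdefB
Step 8: B -> dE => fdefdefdE
Step 9: E -> eS => fdefdefdeS
Step 10: S -> fB => fdefdefdefB
Step 11: B -> dE => fdefdefdefdE
Step 12: E -> eS => fdefdefdefdeS
Step 13: S -> fB => fdefdefdefdefB
Step 14: B -> dE => fdefdefdefdefdE
Step 15: E -> e => fdefdefdefdefde
Total derivation steps: 15

15


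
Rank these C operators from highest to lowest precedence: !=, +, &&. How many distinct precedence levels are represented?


Looking up precedence for each operator:
  != -> precedence 3
  + -> precedence 5
  && -> precedence 2
Sorted highest to lowest: +, !=, &&
Distinct precedence values: [5, 3, 2]
Number of distinct levels: 3

3


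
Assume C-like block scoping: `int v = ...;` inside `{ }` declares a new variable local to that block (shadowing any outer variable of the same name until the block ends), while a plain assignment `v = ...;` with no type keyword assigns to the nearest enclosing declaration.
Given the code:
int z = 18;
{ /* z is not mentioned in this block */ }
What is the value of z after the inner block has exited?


Analyzing scoping rules:
Outer scope: declares z = 18
Inner block: z is neither redeclared nor assigned -> unchanged
After the block -> 18
Result: 18

18


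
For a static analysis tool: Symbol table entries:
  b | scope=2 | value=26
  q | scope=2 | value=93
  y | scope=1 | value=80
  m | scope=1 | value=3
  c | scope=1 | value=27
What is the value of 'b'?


Searching symbol table for 'b':
  b | scope=2 | value=26 <- MATCH
  q | scope=2 | value=93
  y | scope=1 | value=80
  m | scope=1 | value=3
  c | scope=1 | value=27
Found 'b' at scope 2 with value 26

26


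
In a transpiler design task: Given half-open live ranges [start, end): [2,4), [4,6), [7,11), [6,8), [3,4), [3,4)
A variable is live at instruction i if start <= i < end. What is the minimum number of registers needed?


Live ranges:
  Var0: [2, 4)
  Var1: [4, 6)
  Var2: [7, 11)
  Var3: [6, 8)
  Var4: [3, 4)
  Var5: [3, 4)
Sweep-line events (position, delta, active):
  pos=2 start -> active=1
  pos=3 start -> active=2
  pos=3 start -> active=3
  pos=4 end -> active=2
  pos=4 end -> active=1
  pos=4 end -> active=0
  pos=4 start -> active=1
  pos=6 end -> active=0
  pos=6 start -> active=1
  pos=7 start -> active=2
  pos=8 end -> active=1
  pos=11 end -> active=0
Maximum simultaneous active: 3
Minimum registers needed: 3

3


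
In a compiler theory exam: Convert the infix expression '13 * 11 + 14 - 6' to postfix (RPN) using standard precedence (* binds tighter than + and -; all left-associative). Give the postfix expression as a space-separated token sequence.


Applying the shunting-yard algorithm:
  Operand 13 -> output
  Push '*' onto operator stack -> op-stack: [*]
  Operand 11 -> output
  See '+' (prec 1); top '*' (prec 2) >= it -> pop '*' to output
  Push '+' onto operator stack -> op-stack: [+]
  Operand 14 -> output
  See '-' (prec 1); top '+' (prec 1) >= it -> pop '+' to output
  Push '-' onto operator stack -> op-stack: [-]
  Operand 6 -> output
  End of input: pop '-' to output
Postfix result: 13 11 * 14 + 6 -

13 11 * 14 + 6 -


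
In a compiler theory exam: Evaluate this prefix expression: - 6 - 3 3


Parsing prefix expression: - 6 - 3 3
Step 1: Innermost operation '- 3 3'
  3 - 3 = 0
Step 2: Outer operation '- 6 [0]'
  6 - 0 = 6

6


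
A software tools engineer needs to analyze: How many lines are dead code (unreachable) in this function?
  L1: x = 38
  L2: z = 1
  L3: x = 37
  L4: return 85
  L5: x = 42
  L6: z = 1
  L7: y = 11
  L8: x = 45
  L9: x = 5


Analyzing control flow:
  L1: reachable (before return)
  L2: reachable (before return)
  L3: reachable (before return)
  L4: reachable (return statement)
  L5: DEAD (after return at L4)
  L6: DEAD (after return at L4)
  L7: DEAD (after return at L4)
  L8: DEAD (after return at L4)
  L9: DEAD (after return at L4)
Return at L4, total lines = 9
Dead lines: L5 through L9
Count: 5

5


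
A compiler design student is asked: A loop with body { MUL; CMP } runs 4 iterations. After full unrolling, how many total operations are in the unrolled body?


Loop body operations: MUL, CMP (2 ops per iteration)
Unrolling 4 iterations:
  Iteration 1: MUL, CMP (2 ops)
  Iteration 2: MUL, CMP (2 ops)
  Iteration 3: MUL, CMP (2 ops)
  Iteration 4: MUL, CMP (2 ops)
Total: 4 iterations * 2 ops/iter = 8 operations

8


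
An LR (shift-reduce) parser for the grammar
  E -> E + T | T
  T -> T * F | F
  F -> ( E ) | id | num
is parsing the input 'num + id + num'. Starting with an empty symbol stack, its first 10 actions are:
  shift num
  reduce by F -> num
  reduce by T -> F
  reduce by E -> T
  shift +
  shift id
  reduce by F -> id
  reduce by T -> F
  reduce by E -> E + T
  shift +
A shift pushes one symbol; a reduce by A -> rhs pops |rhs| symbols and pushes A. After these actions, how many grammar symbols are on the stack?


Tracking the symbol stack through each action:
  Action 1: shift 'num' : push -> stack = [num] (size 1)
  Action 2: reduce by F -> num : pop 1, push F -> stack = [F] (size 1)
  Action 3: reduce by T -> F : pop 1, push T -> stack = [T] (size 1)
  Action 4: reduce by E -> T : pop 1, push E -> stack = [E] (size 1)
  Action 5: shift '+' : push -> stack = [E, +] (size 2)
  Action 6: shift 'id' : push -> stack = [E, +, id] (size 3)
  Action 7: reduce by F -> id : pop 1, push F -> stack = [E, +, F] (size 3)
  Action 8: reduce by T -> F : pop 1, push T -> stack = [E, +, T] (size 3)
  Action 9: reduce by E -> E + T : pop 3, push E -> stack = [E] (size 1)
  Action 10: shift '+' : push -> stack = [E, +] (size 2)
Final stack size: 2

2


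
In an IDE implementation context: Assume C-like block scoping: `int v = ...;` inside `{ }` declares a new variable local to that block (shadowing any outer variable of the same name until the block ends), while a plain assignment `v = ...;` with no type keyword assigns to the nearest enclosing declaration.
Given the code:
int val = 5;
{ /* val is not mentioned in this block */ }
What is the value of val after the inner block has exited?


Analyzing scoping rules:
Outer scope: declares val = 5
Inner block: val is neither redeclared nor assigned -> unchanged
After the block -> 5
Result: 5

5


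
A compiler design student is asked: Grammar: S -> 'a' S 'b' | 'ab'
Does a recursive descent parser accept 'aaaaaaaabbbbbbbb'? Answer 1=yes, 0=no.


Grammar accepts strings of the form a^n b^n (n >= 1)
Word: 'aaaaaaaabbbbbbbb'
Counting: 8 a's and 8 b's
Check: 8 == 8? Yes
Derivation (S -> aSb applied 7 time(s), then S -> ab): S => aSb => aaSbb => aaaSbbb => aaaaSbbbb => aaaaaSbbbbb => aaaaaaSbbbbbb => aaaaaaaSbbbbbbb => aaaaaaaabbbbbbbb
Accepted

1


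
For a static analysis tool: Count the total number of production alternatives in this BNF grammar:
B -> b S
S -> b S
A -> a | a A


Counting alternatives per rule:
  B: 1 alternative(s)
  S: 1 alternative(s)
  A: 2 alternative(s)
Sum: 1 + 1 + 2 = 4

4


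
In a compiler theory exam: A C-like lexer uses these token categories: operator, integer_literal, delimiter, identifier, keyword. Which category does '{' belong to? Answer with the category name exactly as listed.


Token: '{'
Checking categories:
  identifier: no
  integer_literal: no
  operator: no
  keyword: no
  delimiter: YES
Category: delimiter

delimiter


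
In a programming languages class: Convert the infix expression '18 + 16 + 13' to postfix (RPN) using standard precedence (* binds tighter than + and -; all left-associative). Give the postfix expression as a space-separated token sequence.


Applying the shunting-yard algorithm:
  Operand 18 -> output
  Push '+' onto operator stack -> op-stack: [+]
  Operand 16 -> output
  See '+' (prec 1); top '+' (prec 1) >= it -> pop '+' to output
  Push '+' onto operator stack -> op-stack: [+]
  Operand 13 -> output
  End of input: pop '+' to output
Postfix result: 18 16 + 13 +

18 16 + 13 +


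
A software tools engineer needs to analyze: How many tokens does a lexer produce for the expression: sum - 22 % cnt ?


Scanning 'sum - 22 % cnt'
Token 1: 'sum' -> identifier
Token 2: '-' -> operator
Token 3: '22' -> integer_literal
Token 4: '%' -> operator
Token 5: 'cnt' -> identifier
Total tokens: 5

5


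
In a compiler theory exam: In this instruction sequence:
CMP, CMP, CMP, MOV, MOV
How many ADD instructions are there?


Scanning instruction sequence for ADD:
  Position 1: CMP
  Position 2: CMP
  Position 3: CMP
  Position 4: MOV
  Position 5: MOV
Matches at positions: []
Total ADD count: 0

0


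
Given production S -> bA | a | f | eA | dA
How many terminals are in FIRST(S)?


Production: S -> bA | a | f | eA | dA
Examining each alternative for leading terminals:
  S -> bA : first terminal = 'b'
  S -> a : first terminal = 'a'
  S -> f : first terminal = 'f'
  S -> eA : first terminal = 'e'
  S -> dA : first terminal = 'd'
FIRST(S) = {a, b, d, e, f}
Count: 5

5


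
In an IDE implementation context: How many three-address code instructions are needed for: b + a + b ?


Expression: b + a + b
Generating three-address code (respecting * over +/- precedence):
  Instruction 1: t1 = b + a
  Instruction 2: t2 = t1 + b
Total instructions: 2

2


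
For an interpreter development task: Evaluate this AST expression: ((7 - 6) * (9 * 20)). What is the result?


Expression: ((7 - 6) * (9 * 20))
Evaluating step by step:
  7 - 6 = 1
  9 * 20 = 180
  1 * 180 = 180
Result: 180

180


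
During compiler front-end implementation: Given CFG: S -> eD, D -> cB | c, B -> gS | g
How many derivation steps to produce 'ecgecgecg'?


Grammar: S -> eD, D -> cB | c, B -> gS | g
Deriving 'ecgecgecg':
Step 1: S -> eD => eD
Step 2: D -> cB => ecB
Step 3: B -> gS => ecgS
Step 4: S -> eD => ecgeD
Step 5: D -> cB => ecgecB
Step 6: B -> gS => ecgecgS
Step 7: S -> eD => ecgecgeD
Step 8: D -> cB => ecgecgecB
Step 9: B -> g => ecgecgecg
Total derivation steps: 9

9


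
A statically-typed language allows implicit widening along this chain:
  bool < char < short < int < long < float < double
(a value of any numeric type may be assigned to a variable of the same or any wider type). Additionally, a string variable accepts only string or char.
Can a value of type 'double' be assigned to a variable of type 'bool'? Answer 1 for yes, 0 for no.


Target variable type: bool
Source value type: double
Numeric ranks: double=6, bool=0
Widening allowed iff rank(source) <= rank(target): 6 <= 0? No
Result: 0

0


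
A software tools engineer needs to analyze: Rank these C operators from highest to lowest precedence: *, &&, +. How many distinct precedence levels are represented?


Looking up precedence for each operator:
  * -> precedence 6
  && -> precedence 2
  + -> precedence 5
Sorted highest to lowest: *, +, &&
Distinct precedence values: [6, 5, 2]
Number of distinct levels: 3

3


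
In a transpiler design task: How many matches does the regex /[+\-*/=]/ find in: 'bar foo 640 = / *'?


Pattern: /[+\-*/=]/ (operators)
Input: 'bar foo 640 = / *'
Scanning for matches:
  Match 1: '='
  Match 2: '/'
  Match 3: '*'
Total matches: 3

3


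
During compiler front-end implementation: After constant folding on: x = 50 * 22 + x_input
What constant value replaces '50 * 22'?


Identifying constant sub-expression:
  Original: x = 50 * 22 + x_input
  50 and 22 are both compile-time constants
  Evaluating: 50 * 22 = 1100
  After folding: x = 1100 + x_input

1100


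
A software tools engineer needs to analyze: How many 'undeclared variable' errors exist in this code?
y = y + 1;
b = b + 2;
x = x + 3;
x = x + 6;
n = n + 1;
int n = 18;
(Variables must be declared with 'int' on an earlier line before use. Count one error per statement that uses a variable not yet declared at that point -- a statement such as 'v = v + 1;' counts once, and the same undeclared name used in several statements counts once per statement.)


Scanning code line by line:
  Line 1: use 'y' -> ERROR (undeclared)
  Line 2: use 'b' -> ERROR (undeclared)
  Line 3: use 'x' -> ERROR (undeclared)
  Line 4: use 'x' -> ERROR (undeclared)
  Line 5: use 'n' -> ERROR (undeclared)
  Line 6: declare 'n' -> declared = ['n']
Total undeclared variable errors: 5

5


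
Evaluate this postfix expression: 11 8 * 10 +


Processing tokens left to right:
Push 11, Push 8
Pop 11 and 8, compute 11 * 8 = 88, push 88
Push 10
Pop 88 and 10, compute 88 + 10 = 98, push 98
Stack result: 98

98


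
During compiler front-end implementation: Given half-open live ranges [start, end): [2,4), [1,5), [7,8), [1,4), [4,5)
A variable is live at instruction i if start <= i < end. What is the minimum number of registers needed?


Live ranges:
  Var0: [2, 4)
  Var1: [1, 5)
  Var2: [7, 8)
  Var3: [1, 4)
  Var4: [4, 5)
Sweep-line events (position, delta, active):
  pos=1 start -> active=1
  pos=1 start -> active=2
  pos=2 start -> active=3
  pos=4 end -> active=2
  pos=4 end -> active=1
  pos=4 start -> active=2
  pos=5 end -> active=1
  pos=5 end -> active=0
  pos=7 start -> active=1
  pos=8 end -> active=0
Maximum simultaneous active: 3
Minimum registers needed: 3

3


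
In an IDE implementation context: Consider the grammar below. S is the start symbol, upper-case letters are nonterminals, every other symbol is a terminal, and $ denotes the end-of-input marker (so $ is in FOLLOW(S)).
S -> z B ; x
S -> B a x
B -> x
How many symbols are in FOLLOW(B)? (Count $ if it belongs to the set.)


S is the start symbol and does not occur in any rule body, so FOLLOW(S) = {$}.
Examining every occurrence of B in a rule body:
  S -> z B ; x : B is followed by terminal ';' -> add ';'
  S -> B a x : B is followed by terminal 'a' -> add 'a'
  B -> x : B does not occur in the body -> contributes nothing
FOLLOW(B) = {;, a}
Count: 2

2


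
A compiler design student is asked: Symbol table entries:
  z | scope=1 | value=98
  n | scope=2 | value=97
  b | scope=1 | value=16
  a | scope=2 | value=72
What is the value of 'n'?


Searching symbol table for 'n':
  z | scope=1 | value=98
  n | scope=2 | value=97 <- MATCH
  b | scope=1 | value=16
  a | scope=2 | value=72
Found 'n' at scope 2 with value 97

97


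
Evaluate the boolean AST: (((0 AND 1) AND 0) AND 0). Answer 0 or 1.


Step 1: Evaluate inner node
  0 AND 1 = 0
Step 2: Evaluate next node
  0 AND 0 = 0
Step 3: Evaluate root node
  0 AND 0 = 0

0


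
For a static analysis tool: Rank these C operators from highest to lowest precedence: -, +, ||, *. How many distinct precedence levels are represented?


Looking up precedence for each operator:
  - -> precedence 5
  + -> precedence 5
  || -> precedence 1
  * -> precedence 6
Sorted highest to lowest: *, -, +, ||
Distinct precedence values: [6, 5, 1]
Number of distinct levels: 3

3


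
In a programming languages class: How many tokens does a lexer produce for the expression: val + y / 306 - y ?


Scanning 'val + y / 306 - y'
Token 1: 'val' -> identifier
Token 2: '+' -> operator
Token 3: 'y' -> identifier
Token 4: '/' -> operator
Token 5: '306' -> integer_literal
Token 6: '-' -> operator
Token 7: 'y' -> identifier
Total tokens: 7

7


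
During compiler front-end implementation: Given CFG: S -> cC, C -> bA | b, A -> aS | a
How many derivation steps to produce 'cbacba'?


Grammar: S -> cC, C -> bA | b, A -> aS | a
Deriving 'cbacba':
Step 1: S -> cC => cC
Step 2: C -> bA => cbA
Step 3: A -> aS => cbaS
Step 4: S -> cC => cbacC
Step 5: C -> bA => cbacbA
Step 6: A -> a => cbacba
Total derivation steps: 6

6


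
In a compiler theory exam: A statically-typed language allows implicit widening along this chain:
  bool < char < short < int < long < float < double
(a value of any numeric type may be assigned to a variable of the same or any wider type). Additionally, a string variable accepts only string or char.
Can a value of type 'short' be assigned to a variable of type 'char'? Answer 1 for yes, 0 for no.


Target variable type: char
Source value type: short
Numeric ranks: short=2, char=1
Widening allowed iff rank(source) <= rank(target): 2 <= 1? No
Result: 0

0
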